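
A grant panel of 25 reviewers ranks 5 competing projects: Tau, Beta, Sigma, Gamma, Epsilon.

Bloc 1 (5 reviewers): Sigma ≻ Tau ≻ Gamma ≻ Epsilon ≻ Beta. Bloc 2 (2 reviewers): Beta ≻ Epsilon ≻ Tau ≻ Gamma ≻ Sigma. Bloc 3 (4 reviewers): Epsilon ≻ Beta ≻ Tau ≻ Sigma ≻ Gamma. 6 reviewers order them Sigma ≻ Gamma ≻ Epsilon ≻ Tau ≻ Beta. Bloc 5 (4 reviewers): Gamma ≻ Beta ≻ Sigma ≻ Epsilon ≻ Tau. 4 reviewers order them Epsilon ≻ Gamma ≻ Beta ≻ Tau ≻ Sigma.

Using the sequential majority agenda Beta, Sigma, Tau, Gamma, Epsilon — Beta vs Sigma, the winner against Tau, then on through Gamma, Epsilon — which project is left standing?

Round 1: Beta vs Sigma — 14–11, Beta advances.
Round 2: Beta vs Tau — 14–11, Beta advances.
Round 3: Beta vs Gamma — 6–19, Gamma advances.
Round 4: Gamma vs Epsilon — 15–10, Gamma advances.
The agenda winner is Gamma.

Gamma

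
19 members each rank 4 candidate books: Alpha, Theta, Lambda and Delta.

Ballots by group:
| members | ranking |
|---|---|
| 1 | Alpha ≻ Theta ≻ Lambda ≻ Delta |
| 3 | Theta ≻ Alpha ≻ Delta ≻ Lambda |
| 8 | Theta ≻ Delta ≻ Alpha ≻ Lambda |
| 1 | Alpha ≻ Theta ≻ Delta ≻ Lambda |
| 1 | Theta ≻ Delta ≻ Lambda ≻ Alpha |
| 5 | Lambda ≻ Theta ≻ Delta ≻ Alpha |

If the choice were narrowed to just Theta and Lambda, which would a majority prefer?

Ballots ranking Theta above Lambda: 1 + 3 + 8 + 1 + 1 = 14.
Ballots ranking Lambda above Theta: 19 − 14 = 5.
Theta wins the head-to-head 14–5.

Theta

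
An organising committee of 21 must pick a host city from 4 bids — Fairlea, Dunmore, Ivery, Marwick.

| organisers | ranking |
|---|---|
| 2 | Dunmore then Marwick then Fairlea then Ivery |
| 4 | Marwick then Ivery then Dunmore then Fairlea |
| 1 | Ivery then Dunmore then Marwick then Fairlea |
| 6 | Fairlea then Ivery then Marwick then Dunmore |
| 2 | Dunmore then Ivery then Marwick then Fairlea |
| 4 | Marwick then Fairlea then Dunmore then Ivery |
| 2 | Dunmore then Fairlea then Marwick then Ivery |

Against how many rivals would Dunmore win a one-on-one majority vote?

1

Dunmore against each rival (21 organisers):
Dunmore vs Fairlea: Dunmore is ranked higher on 2+4+1+2+2 = 11 ballots, Fairlea on 10. Dunmore wins 11–10.
Dunmore vs Ivery: Dunmore is ranked higher on 2+2+4+2 = 10 ballots, Ivery on 11. Ivery wins 11–10.
Dunmore vs Marwick: Marwick, 14–7.
Dunmore beats Fairlea; loses to Ivery, Marwick — 1 pairwise win.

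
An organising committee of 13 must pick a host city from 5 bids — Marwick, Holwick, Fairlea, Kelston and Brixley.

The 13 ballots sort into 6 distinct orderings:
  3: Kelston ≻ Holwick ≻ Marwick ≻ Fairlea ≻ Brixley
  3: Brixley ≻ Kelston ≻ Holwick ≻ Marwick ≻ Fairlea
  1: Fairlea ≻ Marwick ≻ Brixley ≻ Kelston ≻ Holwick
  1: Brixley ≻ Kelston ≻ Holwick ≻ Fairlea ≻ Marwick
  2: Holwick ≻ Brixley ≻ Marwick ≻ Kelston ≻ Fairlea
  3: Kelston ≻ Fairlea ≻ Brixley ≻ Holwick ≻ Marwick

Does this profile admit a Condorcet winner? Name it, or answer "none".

Head-to-head results (13 organisers):
Marwick vs Holwick: Holwick wins 12–1.
Marwick–Fairlea: Marwick 8–5.
Marwick vs Kelston: Kelston, 10–3.
Marwick vs Brixley: Brixley, 9–4.
Holwick–Fairlea: Holwick 9–4.
Holwick vs Kelston: Kelston wins 11–2.
Holwick vs Brixley: Brixley, 8–5.
Fairlea vs Kelston: Kelston wins 12–1.
Fairlea vs Brixley: Fairlea, 7–6.
Kelston vs Brixley: Brixley wins 7–6.
Every city loses at least once (Marwick loses to Holwick; Holwick loses to Kelston; Fairlea loses to Marwick; Kelston loses to Brixley; Brixley loses to Fairlea). The majority relation contains the cycle Marwick → Fairlea → Brixley → Marwick, so there is no Condorcet winner.

none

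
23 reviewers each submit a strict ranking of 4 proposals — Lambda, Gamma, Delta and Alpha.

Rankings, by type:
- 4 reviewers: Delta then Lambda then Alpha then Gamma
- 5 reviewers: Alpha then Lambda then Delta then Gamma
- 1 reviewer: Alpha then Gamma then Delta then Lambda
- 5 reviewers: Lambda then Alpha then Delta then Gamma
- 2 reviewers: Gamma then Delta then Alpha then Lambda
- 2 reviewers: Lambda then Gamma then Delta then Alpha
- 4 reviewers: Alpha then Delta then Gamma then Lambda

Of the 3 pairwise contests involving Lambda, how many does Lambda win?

2

Lambda against each rival (23 reviewers):
Lambda vs Gamma: Lambda wins 16–7.
Lambda–Delta: Lambda 12–11.
Lambda vs Alpha: Alpha wins 12–11.
Lambda beats Gamma, Delta; loses to Alpha — 2 pairwise wins.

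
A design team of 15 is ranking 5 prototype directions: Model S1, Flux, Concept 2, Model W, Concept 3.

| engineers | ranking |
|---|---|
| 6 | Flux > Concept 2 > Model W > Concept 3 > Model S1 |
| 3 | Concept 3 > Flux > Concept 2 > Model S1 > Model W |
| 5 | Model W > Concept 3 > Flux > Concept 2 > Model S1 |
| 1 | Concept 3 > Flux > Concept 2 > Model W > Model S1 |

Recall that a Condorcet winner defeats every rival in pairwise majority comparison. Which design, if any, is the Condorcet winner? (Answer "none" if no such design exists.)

Pairwise majorities:
Model S1–Flux: Flux 15–0.
Model S1 vs Concept 2: Concept 2, 15–0.
Model S1 vs Model W: Model W wins 12–3.
Model S1 vs Concept 3: Concept 3 wins 15–0.
Flux vs Concept 2: Flux, 15–0.
Flux vs Model W: Flux, 10–5.
Flux vs Concept 3: Concept 3 wins 9–6.
Concept 2 vs Model W: Concept 2 wins 10–5.
Concept 2–Concept 3: Concept 3 9–6.
Model W vs Concept 3: Model W wins 11–4.
Each design drops at least one matchup (Model S1 loses to Flux; Flux loses to Concept 3; Concept 2 loses to Flux; Model W loses to Flux; Concept 3 loses to Model W); the cycle Flux > Model W > Concept 3 > Flux rules out a Condorcet winner.

none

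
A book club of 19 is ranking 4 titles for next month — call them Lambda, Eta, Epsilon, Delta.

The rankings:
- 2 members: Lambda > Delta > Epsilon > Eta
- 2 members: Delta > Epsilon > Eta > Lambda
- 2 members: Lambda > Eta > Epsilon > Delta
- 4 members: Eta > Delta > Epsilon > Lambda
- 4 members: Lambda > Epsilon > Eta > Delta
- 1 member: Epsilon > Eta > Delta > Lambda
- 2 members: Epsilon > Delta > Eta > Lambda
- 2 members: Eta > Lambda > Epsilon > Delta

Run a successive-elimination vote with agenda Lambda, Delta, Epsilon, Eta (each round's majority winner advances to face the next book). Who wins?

Eta

Round 1: Lambda vs Delta — 10–9, Lambda advances.
Round 2: Lambda vs Epsilon — 10–9, Lambda advances.
Round 3: Lambda vs Eta — 8–11, Eta advances.
The agenda winner is Eta.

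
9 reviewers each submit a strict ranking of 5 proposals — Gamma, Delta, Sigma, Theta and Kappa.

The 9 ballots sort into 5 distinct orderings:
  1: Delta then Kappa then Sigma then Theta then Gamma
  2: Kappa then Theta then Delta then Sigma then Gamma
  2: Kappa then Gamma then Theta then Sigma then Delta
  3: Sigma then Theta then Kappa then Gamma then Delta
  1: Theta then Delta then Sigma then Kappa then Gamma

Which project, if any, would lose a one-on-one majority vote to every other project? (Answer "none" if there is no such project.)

Delta

Head-to-head results (9 reviewers):
Gamma vs Delta: Gamma preferred on 2+3 = 5 ballots; Gamma wins 5–4.
Gamma vs Sigma: 2 for Gamma, 7 for Sigma — Sigma by 7–2.
Gamma vs Theta: Theta, 7–2.
Gamma–Kappa: Kappa 9–0.
Delta vs Sigma: 4 to 5, Sigma.
Delta vs Theta: 1 for Delta, 8 for Theta — Theta by 8–1.
Delta vs Kappa: Kappa, 7–2.
Sigma vs Theta: 4 to 5, Theta.
Sigma vs Kappa: Kappa, 5–4.
Theta vs Kappa: Theta is ranked higher on 3+1 = 4 ballots, Kappa on 5. Kappa wins 5–4.
Only Delta has no wins; Delta is the Condorcet loser.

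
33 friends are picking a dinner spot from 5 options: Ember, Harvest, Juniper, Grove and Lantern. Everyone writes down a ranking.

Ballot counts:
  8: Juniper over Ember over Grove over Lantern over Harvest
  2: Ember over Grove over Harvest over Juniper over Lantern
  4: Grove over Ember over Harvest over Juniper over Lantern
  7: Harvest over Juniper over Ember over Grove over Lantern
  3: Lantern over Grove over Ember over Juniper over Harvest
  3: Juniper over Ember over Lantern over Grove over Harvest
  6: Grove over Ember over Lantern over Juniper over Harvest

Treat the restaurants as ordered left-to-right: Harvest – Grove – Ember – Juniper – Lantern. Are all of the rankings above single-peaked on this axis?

no

Axis positions: Harvest=1, Grove=2, Ember=3, Juniper=4, Lantern=5.
Cluster 1 (peak Juniper at position 4): ranking walks positions 4-3-2-5-1, expanding outward from the peak — single-peaked.
Cluster 2 (peak Ember at position 3): ranking walks positions 3-2-1-4-5, expanding outward from the peak — single-peaked.
Cluster 3 (peak Grove at position 2): ranking walks positions 2-3-1-4-5, expanding outward from the peak — single-peaked.
Cluster 4: ranking walks positions 1-4-3-2-5; Juniper is ranked above Grove even though Grove lies between Juniper and the peak Harvest on the axis — preferences dip and rise again. Not single-peaked.
Cluster 5: ranking walks positions 5-2-3-4-1; Grove is ranked above Juniper even though Juniper lies between Grove and the peak Lantern on the axis — preferences dip and rise again. Not single-peaked.
Cluster 6 (peak Juniper at position 4): ranking walks positions 4-3-5-2-1, expanding outward from the peak — single-peaked.
Cluster 7: ranking walks positions 2-3-5-4-1; Lantern is ranked above Juniper even though Juniper lies between Lantern and the peak Grove on the axis — preferences dip and rise again. Not single-peaked.
Cluster 4 violates single-peakedness, so the profile is not single-peaked on this axis.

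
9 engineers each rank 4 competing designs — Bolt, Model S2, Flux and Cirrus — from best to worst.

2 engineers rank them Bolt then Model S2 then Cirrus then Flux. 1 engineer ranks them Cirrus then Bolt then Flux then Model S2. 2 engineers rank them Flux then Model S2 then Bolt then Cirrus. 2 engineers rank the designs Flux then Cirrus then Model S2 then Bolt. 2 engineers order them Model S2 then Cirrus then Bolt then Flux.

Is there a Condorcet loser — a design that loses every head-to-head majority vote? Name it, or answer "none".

Head-to-head results (9 engineers):
Bolt vs Model S2: Bolt is ranked higher on 2+1 = 3 ballots, Model S2 on 6. Model S2 wins 6–3.
Bolt vs Flux: Bolt is ranked higher on 2+1+2 = 5 ballots, Flux on 4. Bolt wins 5–4.
Bolt vs Cirrus: 2+2 = 4 for Bolt, 5 for Cirrus — Cirrus by 5–4.
Model S2 vs Flux: Flux, 5–4.
Model S2 vs Cirrus: 2+2+2 = 6 for Model S2, 3 for Cirrus — Model S2 by 6–3.
Flux vs Cirrus: 4 to 5, Cirrus.
Each design has at least one pairwise win (Bolt beats Flux; Model S2 beats Bolt; Flux beats Model S2; Cirrus beats Bolt) — no Condorcet loser.

none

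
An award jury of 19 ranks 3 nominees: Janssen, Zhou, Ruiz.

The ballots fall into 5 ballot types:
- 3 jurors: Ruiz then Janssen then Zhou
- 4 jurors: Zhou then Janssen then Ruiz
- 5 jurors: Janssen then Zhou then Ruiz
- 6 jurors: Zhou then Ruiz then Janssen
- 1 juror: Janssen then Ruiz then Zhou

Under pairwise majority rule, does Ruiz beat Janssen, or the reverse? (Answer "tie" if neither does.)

Ballots ranking Ruiz above Janssen: 3 + 6 = 9.
Ballots ranking Janssen above Ruiz: 19 − 9 = 10.
Janssen wins the head-to-head 10–9.

Janssen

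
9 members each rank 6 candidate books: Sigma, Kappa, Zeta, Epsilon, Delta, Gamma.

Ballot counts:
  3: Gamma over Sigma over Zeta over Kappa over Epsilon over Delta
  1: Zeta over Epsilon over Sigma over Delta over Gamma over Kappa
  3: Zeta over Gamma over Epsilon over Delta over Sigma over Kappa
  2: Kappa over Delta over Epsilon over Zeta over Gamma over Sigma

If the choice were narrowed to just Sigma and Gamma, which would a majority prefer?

Ballots ranking Sigma above Gamma: 1.
Ballots ranking Gamma above Sigma: 9 − 1 = 8.
Gamma wins the head-to-head 8–1.

Gamma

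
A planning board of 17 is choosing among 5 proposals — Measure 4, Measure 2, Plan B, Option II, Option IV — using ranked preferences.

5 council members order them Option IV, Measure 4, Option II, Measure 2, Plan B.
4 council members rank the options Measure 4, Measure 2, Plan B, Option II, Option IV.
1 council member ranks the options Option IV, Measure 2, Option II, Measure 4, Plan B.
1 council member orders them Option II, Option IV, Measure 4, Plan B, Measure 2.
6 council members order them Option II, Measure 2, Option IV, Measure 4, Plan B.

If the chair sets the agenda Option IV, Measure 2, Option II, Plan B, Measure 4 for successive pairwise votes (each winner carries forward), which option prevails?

Measure 4

Round 1: Option IV vs Measure 2 — 7–10, Measure 2 advances.
Round 2: Measure 2 vs Option II — 5–12, Option II advances.
Round 3: Option II vs Plan B — 13–4, Option II advances.
Round 4: Option II vs Measure 4 — 8–9, Measure 4 advances.
The agenda winner is Measure 4.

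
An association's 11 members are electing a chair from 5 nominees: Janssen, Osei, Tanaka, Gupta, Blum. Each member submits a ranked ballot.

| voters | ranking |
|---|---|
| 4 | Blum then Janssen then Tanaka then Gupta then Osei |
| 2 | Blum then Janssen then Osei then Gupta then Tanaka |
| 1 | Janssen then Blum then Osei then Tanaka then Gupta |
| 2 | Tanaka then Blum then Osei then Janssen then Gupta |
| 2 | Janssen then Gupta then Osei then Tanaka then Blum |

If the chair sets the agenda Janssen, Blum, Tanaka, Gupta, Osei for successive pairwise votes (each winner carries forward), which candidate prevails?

Round 1: Janssen vs Blum — 3–8, Blum advances.
Round 2: Blum vs Tanaka — 7–4, Blum advances.
Round 3: Blum vs Gupta — 9–2, Blum advances.
Round 4: Blum vs Osei — 9–2, Blum advances.
The agenda winner is Blum.

Blum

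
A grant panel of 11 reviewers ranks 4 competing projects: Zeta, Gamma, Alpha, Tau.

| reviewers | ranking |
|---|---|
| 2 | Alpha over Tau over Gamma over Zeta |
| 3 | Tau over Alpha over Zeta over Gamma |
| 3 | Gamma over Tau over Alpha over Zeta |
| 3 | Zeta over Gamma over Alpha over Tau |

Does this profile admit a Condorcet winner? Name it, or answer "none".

none

Head-to-head results (11 reviewers):
Zeta vs Gamma: Zeta wins 6–5.
Zeta vs Alpha: 3 for Zeta, 8 for Alpha — Alpha by 8–3.
Zeta vs Tau: 3 to 8, Tau.
Gamma vs Alpha: Gamma is ranked higher on 3+3 = 6 ballots, Alpha on 5. Gamma wins 6–5.
Gamma vs Tau: Gamma, 6–5.
Alpha vs Tau: 5 to 6, Tau.
Each project drops at least one matchup (Zeta loses to Alpha; Gamma loses to Zeta; Alpha loses to Gamma; Tau loses to Gamma); the cycle Zeta beats Gamma beats Alpha beats Zeta rules out a Condorcet winner.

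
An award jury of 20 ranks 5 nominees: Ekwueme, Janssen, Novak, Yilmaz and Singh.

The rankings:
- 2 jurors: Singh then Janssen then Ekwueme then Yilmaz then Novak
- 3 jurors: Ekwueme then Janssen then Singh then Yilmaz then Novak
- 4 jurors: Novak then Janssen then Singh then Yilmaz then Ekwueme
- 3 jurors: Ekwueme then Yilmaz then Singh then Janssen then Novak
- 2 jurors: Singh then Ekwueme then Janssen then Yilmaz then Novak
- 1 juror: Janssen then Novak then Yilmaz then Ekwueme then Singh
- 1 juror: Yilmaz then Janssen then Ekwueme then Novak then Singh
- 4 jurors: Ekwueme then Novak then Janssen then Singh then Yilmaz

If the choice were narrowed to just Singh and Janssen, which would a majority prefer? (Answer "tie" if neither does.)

Janssen

Ballots ranking Singh above Janssen: 2 + 3 + 2 = 7.
Ballots ranking Janssen above Singh: 20 − 7 = 13.
Janssen wins the head-to-head 13–7.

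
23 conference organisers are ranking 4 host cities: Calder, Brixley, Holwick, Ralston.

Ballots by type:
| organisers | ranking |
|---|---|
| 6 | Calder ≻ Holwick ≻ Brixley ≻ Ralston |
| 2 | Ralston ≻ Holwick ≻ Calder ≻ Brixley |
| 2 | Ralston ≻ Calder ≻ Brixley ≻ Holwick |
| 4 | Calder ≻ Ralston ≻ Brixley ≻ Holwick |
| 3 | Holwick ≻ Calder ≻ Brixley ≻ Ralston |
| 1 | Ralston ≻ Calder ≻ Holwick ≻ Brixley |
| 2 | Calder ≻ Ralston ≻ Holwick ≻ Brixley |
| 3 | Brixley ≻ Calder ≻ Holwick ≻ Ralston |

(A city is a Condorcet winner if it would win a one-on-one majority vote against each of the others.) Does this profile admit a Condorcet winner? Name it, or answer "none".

Head-to-head results (23 organisers):
Calder vs Brixley: 20 to 3, Calder.
Calder–Holwick: Calder 18–5.
Calder vs Ralston: Calder, 18–5.
Brixley vs Holwick: 9 to 14, Holwick.
Brixley vs Ralston: Brixley, 12–11.
Holwick vs Ralston: Holwick preferred on 6+3+3 = 12 ballots; Holwick wins 12–11.
Calder defeats every rival head-to-head and is the Condorcet winner.

Calder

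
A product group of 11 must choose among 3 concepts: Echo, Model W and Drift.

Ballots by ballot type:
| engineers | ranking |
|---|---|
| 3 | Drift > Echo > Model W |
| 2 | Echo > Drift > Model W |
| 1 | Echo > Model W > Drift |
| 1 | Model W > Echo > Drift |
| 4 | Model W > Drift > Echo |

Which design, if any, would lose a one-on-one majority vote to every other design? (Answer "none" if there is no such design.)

Head-to-head results (11 engineers):
Echo vs Model W: 3+2+1 = 6 for Echo, 5 for Model W — Echo by 6–5.
Echo vs Drift: Drift, 7–4.
Model W vs Drift: Model W preferred on 1+1+4 = 6 ballots; Model W wins 6–5.
Each design has at least one pairwise win (Echo beats Model W; Model W beats Drift; Drift beats Echo) — no Condorcet loser.

none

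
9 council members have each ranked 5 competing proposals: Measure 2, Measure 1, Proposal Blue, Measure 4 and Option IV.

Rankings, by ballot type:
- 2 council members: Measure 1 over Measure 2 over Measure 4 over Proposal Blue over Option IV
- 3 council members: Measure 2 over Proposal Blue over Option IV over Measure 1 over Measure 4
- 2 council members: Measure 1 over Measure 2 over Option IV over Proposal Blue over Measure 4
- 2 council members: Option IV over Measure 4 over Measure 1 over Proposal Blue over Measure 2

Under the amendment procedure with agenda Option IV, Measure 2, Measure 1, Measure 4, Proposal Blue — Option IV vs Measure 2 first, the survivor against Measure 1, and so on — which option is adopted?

Measure 1

Round 1: Option IV vs Measure 2 — 2–7, Measure 2 advances.
Round 2: Measure 2 vs Measure 1 — 3–6, Measure 1 advances.
Round 3: Measure 1 vs Measure 4 — 7–2, Measure 1 advances.
Round 4: Measure 1 vs Proposal Blue — 6–3, Measure 1 advances.
Measure 1 survives the agenda.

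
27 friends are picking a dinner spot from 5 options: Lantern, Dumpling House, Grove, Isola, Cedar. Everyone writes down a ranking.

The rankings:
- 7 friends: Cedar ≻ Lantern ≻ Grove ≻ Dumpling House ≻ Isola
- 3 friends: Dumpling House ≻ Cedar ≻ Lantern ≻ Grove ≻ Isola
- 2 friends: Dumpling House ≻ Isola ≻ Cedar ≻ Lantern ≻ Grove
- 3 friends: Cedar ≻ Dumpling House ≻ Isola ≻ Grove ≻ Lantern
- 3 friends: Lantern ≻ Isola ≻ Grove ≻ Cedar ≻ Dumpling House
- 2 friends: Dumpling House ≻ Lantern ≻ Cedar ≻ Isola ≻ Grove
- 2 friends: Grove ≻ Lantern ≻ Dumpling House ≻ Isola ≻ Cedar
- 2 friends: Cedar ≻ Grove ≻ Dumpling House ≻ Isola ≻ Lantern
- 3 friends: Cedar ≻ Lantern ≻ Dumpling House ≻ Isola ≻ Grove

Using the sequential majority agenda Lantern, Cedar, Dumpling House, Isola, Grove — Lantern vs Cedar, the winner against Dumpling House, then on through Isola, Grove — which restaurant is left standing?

Round 1: Lantern vs Cedar — 7–20, Cedar advances.
Round 2: Cedar vs Dumpling House — 18–9, Cedar advances.
Round 3: Cedar vs Isola — 20–7, Cedar advances.
Round 4: Cedar vs Grove — 22–5, Cedar advances.
Cedar survives the agenda.

Cedar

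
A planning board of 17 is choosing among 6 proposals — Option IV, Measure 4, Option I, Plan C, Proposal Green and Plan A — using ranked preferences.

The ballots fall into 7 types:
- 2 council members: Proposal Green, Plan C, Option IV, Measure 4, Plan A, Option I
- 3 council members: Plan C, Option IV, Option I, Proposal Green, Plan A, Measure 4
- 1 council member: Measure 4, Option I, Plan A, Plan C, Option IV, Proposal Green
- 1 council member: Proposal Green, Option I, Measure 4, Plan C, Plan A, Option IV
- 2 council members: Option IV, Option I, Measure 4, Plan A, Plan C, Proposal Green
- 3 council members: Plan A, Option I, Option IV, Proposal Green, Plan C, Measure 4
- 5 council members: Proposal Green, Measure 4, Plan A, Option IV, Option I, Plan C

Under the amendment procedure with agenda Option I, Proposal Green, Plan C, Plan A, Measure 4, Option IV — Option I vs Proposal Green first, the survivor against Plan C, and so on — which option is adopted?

Round 1: Option I vs Proposal Green — 9–8, Option I advances.
Round 2: Option I vs Plan C — 12–5, Option I advances.
Round 3: Option I vs Plan A — 7–10, Plan A advances.
Round 4: Plan A vs Measure 4 — 6–11, Measure 4 advances.
Round 5: Measure 4 vs Option IV — 7–10, Option IV advances.
The agenda winner is Option IV.

Option IV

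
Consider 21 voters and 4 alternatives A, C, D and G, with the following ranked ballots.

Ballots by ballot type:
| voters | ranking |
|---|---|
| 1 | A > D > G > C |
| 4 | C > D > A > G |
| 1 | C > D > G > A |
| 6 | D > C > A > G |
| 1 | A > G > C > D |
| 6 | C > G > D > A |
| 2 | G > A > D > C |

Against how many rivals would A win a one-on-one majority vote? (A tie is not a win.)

1

A against each rival (21 voters):
A vs C: C, 17–4.
A vs D: D, 17–4.
A vs G: A, 12–9.
A beats G; loses to C, D — 1 pairwise win.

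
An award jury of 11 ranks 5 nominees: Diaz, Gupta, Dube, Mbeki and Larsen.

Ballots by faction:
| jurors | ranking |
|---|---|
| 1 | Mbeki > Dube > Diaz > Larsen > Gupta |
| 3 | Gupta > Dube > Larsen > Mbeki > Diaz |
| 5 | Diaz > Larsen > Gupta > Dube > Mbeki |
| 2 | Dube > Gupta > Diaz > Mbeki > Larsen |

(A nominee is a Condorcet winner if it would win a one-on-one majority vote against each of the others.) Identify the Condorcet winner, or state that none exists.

Head-to-head results (11 jurors):
Diaz vs Gupta: 1+5 = 6 for Diaz, 5 for Gupta — Diaz by 6–5.
Diaz vs Dube: 5 to 6, Dube.
Diaz vs Mbeki: Diaz is ranked higher on 5+2 = 7 ballots, Mbeki on 4. Diaz wins 7–4.
Diaz vs Larsen: Diaz preferred on 1+5+2 = 8 ballots; Diaz wins 8–3.
Gupta vs Dube: 8 to 3, Gupta.
Gupta vs Mbeki: 10 to 1, Gupta.
Gupta vs Larsen: Gupta is ranked higher on 3+2 = 5 ballots, Larsen on 6. Larsen wins 6–5.
Dube vs Mbeki: Dube is ranked higher on 3+5+2 = 10 ballots, Mbeki on 1. Dube wins 10–1.
Dube vs Larsen: 6 to 5, Dube.
Mbeki vs Larsen: Mbeki is ranked higher on 1+2 = 3 ballots, Larsen on 8. Larsen wins 8–3.
Each nominee drops at least one matchup (Diaz loses to Dube; Gupta loses to Diaz; Dube loses to Gupta; Mbeki loses to Diaz; Larsen loses to Diaz); the cycle Diaz > Gupta > Dube > Diaz rules out a Condorcet winner.

none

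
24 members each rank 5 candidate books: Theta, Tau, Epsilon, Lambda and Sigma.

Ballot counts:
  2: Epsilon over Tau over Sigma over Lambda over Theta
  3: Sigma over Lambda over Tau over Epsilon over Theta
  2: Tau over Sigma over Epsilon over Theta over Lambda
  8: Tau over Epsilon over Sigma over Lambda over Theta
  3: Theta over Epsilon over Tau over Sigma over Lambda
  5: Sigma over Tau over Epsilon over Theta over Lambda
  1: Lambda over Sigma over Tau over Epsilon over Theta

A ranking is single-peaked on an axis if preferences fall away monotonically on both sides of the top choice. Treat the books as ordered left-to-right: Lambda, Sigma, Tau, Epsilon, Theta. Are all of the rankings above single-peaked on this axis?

yes

Axis positions: Lambda=1, Sigma=2, Tau=3, Epsilon=4, Theta=5.
Group 1 (peak Epsilon at position 4): ranking walks positions 4-3-2-1-5, expanding outward from the peak — single-peaked.
Group 2 (peak Sigma at position 2): ranking walks positions 2-1-3-4-5, expanding outward from the peak — single-peaked.
Group 3 (peak Tau at position 3): ranking walks positions 3-2-4-5-1, expanding outward from the peak — single-peaked.
Group 4 (peak Tau at position 3): ranking walks positions 3-4-2-1-5, expanding outward from the peak — single-peaked.
Group 5 (peak Theta at position 5): ranking walks positions 5-4-3-2-1, expanding outward from the peak — single-peaked.
Group 6 (peak Sigma at position 2): ranking walks positions 2-3-4-5-1, expanding outward from the peak — single-peaked.
Group 7 (peak Lambda at position 1): ranking walks positions 1-2-3-4-5, expanding outward from the peak — single-peaked.
Every ranking is single-peaked on this axis.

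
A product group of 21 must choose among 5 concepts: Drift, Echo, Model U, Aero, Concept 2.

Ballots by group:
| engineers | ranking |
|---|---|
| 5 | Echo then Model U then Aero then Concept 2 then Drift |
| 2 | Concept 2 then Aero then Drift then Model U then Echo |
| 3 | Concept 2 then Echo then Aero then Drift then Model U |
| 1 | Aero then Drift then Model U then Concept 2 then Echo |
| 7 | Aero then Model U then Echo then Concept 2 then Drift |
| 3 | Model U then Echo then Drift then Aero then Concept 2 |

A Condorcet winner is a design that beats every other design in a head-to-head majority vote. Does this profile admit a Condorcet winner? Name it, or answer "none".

Head-to-head results (21 engineers):
Drift–Echo: Echo 18–3.
Drift vs Model U: 2+3+1 = 6 for Drift, 15 for Model U — Model U by 15–6.
Drift vs Aero: Aero, 18–3.
Drift vs Concept 2: Concept 2, 17–4.
Echo vs Model U: 8 to 13, Model U.
Echo vs Aero: Echo is ranked higher on 5+3+3 = 11 ballots, Aero on 10. Echo wins 11–10.
Echo vs Concept 2: Echo preferred on 5+7+3 = 15 ballots; Echo wins 15–6.
Model U vs Aero: Aero, 13–8.
Model U vs Concept 2: Model U, 16–5.
Aero vs Concept 2: 5+1+7+3 = 16 for Aero, 5 for Concept 2 — Aero by 16–5.
Every design loses at least once (Drift loses to Echo; Echo loses to Model U; Model U loses to Aero; Aero loses to Echo; Concept 2 loses to Echo). The majority relation contains the cycle Echo → Aero → Model U → Echo, so there is no Condorcet winner.

none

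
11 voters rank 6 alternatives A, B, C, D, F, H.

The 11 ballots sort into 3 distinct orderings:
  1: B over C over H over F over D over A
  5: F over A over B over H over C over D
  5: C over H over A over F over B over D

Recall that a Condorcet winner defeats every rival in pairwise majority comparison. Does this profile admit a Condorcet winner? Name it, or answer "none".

Head-to-head results (11 voters):
A–B: A 10–1.
A–C: C 6–5.
A–D: A 10–1.
A–F: F 6–5.
A–H: H 6–5.
B vs C: B, 6–5.
B–D: B 11–0.
B vs F: F wins 10–1.
B vs H: B, 6–5.
C vs D: C wins 11–0.
C vs F: C wins 6–5.
C vs H: C, 6–5.
D vs F: F, 11–0.
D–H: H 11–0.
F vs H: H wins 6–5.
Every alternative loses at least once (A loses to C; B loses to A; C loses to B; D loses to A; F loses to C; H loses to B). The majority relation contains the cycle A > B > C > A, so there is no Condorcet winner.

none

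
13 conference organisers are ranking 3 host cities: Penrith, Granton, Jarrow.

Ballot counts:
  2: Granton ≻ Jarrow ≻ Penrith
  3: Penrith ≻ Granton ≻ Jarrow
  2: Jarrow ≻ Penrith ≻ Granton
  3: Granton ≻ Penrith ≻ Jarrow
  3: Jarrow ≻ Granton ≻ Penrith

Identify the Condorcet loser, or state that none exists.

Pairwise majorities:
Penrith vs Granton: Penrith is ranked higher on 3+2 = 5 ballots, Granton on 8. Granton wins 8–5.
Penrith vs Jarrow: 6 to 7, Jarrow.
Granton vs Jarrow: 2+3+3 = 8 for Granton, 5 for Jarrow — Granton by 8–5.
Penrith loses to every other city — it is the Condorcet loser.

Penrith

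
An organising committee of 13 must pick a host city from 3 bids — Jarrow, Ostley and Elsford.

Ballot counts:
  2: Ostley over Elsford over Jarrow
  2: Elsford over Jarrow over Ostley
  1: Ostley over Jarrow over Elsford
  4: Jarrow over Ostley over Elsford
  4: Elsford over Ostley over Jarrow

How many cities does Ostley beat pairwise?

Ostley against each rival (13 organisers):
Ostley vs Jarrow: Ostley is ranked higher on 2+1+4 = 7 ballots, Jarrow on 6. Ostley wins 7–6.
Ostley–Elsford: Ostley 7–6.
Ostley beats Jarrow, Elsford — 2 pairwise wins.

2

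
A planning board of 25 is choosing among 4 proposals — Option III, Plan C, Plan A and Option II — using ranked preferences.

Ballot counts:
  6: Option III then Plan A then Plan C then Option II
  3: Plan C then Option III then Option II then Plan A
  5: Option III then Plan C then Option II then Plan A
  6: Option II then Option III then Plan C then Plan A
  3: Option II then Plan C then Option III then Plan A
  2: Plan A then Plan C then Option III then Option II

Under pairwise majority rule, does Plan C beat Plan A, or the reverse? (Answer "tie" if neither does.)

Ballots ranking Plan C above Plan A: 3 + 5 + 6 + 3 = 17.
Ballots ranking Plan A above Plan C: 25 − 17 = 8.
Plan C wins the head-to-head 17–8.

Plan C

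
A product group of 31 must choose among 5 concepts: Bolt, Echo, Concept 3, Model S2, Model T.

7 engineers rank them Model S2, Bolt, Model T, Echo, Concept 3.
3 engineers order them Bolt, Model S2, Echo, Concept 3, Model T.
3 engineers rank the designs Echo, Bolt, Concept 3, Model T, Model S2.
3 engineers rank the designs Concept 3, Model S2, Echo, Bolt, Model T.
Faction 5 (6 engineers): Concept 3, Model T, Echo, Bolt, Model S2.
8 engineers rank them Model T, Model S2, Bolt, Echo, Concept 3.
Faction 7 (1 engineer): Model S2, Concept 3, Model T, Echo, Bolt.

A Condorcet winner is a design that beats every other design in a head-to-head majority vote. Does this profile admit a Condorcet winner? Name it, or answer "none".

Pairwise majorities:
Bolt vs Echo: Bolt wins 18–13.
Bolt vs Concept 3: Bolt wins 21–10.
Bolt vs Model S2: Model S2 wins 19–12.
Bolt vs Model T: Bolt, 16–15.
Echo vs Concept 3: Echo, 21–10.
Echo vs Model S2: Model S2, 22–9.
Echo vs Model T: Model T wins 22–9.
Concept 3–Model S2: Model S2 19–12.
Concept 3 vs Model T: Concept 3 wins 16–15.
Model S2 vs Model T: Model T wins 17–14.
No design is unbeaten: Bolt loses to Model S2; Echo loses to Bolt; Concept 3 loses to Bolt; Model S2 loses to Model T; Model T loses to Bolt. In particular Bolt → Model T → Model S2 → Bolt is a majority cycle — no Condorcet winner exists.

none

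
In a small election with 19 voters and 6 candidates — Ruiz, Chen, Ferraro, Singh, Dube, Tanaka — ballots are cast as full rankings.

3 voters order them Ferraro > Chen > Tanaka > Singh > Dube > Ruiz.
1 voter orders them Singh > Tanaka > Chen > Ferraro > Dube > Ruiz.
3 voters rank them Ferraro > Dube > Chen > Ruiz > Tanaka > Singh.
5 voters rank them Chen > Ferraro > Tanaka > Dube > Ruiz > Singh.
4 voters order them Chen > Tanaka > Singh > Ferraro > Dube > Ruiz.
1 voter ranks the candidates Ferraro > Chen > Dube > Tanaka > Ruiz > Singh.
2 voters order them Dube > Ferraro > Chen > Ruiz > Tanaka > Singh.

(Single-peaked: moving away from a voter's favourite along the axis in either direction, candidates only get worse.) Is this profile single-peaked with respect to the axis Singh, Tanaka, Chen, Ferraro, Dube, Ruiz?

yes

Axis positions: Singh=1, Tanaka=2, Chen=3, Ferraro=4, Dube=5, Ruiz=6.
Ballot type 1 (peak Ferraro at position 4): ranking walks positions 4-3-2-1-5-6, expanding outward from the peak — single-peaked.
Ballot type 2 (peak Singh at position 1): ranking walks positions 1-2-3-4-5-6, expanding outward from the peak — single-peaked.
Ballot type 3 (peak Ferraro at position 4): ranking walks positions 4-5-3-6-2-1, expanding outward from the peak — single-peaked.
Ballot type 4 (peak Chen at position 3): ranking walks positions 3-4-2-5-6-1, expanding outward from the peak — single-peaked.
Ballot type 5 (peak Chen at position 3): ranking walks positions 3-2-1-4-5-6, expanding outward from the peak — single-peaked.
Ballot type 6 (peak Ferraro at position 4): ranking walks positions 4-3-5-2-6-1, expanding outward from the peak — single-peaked.
Ballot type 7 (peak Dube at position 5): ranking walks positions 5-4-3-6-2-1, expanding outward from the peak — single-peaked.
Every ranking is single-peaked on this axis.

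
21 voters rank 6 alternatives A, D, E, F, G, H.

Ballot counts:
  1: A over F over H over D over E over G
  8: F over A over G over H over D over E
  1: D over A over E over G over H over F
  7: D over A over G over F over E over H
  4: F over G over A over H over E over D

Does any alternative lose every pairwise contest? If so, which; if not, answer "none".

Head-to-head results (21 voters):
A vs D: 13 to 8, A.
A vs E: 21 to 0, A.
A vs F: A preferred on 1+1+7 = 9 ballots; F wins 12–9.
A vs G: 17 to 4, A.
A vs H: A is ranked higher on 1+8+1+7+4 = 21 ballots, H on 0. A wins 21–0.
D vs E: D wins 17–4.
D vs F: F wins 13–8.
D vs G: 9 to 12, G.
D vs H: H, 13–8.
E vs F: F wins 20–1.
E vs G: E is ranked higher on 1+1 = 2 ballots, G on 19. G wins 19–2.
E vs H: 8 to 13, H.
F vs G: F, 13–8.
F vs H: F preferred on 1+8+7+4 = 20 ballots; F wins 20–1.
G vs H: G is ranked higher on 8+1+7+4 = 20 ballots, H on 1. G wins 20–1.
E loses to every other alternative — it is the Condorcet loser.

E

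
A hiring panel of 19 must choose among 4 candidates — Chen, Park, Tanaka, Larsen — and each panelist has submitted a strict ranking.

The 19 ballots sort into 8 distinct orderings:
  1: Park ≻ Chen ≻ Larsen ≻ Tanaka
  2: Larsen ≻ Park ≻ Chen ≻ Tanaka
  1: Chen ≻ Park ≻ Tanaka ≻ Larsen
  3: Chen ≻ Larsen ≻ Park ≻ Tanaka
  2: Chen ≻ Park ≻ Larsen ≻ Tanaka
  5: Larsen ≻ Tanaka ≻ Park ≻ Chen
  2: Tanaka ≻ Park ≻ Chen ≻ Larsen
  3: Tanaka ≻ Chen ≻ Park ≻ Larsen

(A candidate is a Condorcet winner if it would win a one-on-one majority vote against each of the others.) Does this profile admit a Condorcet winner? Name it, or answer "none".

none

Pairwise majorities:
Chen–Park: Park 10–9.
Chen vs Tanaka: Tanaka, 10–9.
Chen–Larsen: Chen 12–7.
Park vs Tanaka: Tanaka, 10–9.
Park vs Larsen: Larsen, 10–9.
Tanaka–Larsen: Larsen 13–6.
No candidate is unbeaten: Chen loses to Park; Park loses to Tanaka; Tanaka loses to Larsen; Larsen loses to Chen. In particular Chen > Larsen > Park > Chen is a majority cycle — no Condorcet winner exists.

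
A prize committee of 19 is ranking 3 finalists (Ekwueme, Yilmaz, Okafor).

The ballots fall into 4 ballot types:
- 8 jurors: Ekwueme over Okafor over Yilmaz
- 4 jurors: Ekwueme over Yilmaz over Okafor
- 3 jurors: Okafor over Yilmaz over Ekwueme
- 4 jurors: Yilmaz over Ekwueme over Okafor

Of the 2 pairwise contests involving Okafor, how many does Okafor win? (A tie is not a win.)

1

Okafor against each rival (19 jurors):
Okafor vs Ekwueme: Ekwueme wins 16–3.
Okafor vs Yilmaz: Okafor, 11–8.
Okafor beats Yilmaz; loses to Ekwueme — 1 pairwise win.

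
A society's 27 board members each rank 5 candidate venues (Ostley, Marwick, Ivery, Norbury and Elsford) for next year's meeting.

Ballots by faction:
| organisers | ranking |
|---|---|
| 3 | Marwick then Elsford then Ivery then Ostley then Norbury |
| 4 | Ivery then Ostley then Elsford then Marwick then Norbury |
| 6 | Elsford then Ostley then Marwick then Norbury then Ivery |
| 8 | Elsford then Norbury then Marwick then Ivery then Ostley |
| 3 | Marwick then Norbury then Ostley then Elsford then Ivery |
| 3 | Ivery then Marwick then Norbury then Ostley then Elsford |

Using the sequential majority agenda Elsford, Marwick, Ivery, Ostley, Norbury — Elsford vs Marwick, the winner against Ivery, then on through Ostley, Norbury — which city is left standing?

Elsford

Round 1: Elsford vs Marwick — 18–9, Elsford advances.
Round 2: Elsford vs Ivery — 20–7, Elsford advances.
Round 3: Elsford vs Ostley — 17–10, Elsford advances.
Round 4: Elsford vs Norbury — 21–6, Elsford advances.
The agenda winner is Elsford.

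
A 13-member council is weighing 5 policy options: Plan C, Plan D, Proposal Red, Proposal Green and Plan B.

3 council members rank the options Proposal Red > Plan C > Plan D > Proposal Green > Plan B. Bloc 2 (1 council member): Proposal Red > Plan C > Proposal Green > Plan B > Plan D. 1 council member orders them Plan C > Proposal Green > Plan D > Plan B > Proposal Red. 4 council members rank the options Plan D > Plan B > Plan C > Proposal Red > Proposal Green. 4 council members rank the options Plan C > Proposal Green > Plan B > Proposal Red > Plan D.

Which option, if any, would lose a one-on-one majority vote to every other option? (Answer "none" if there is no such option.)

Head-to-head results (13 council members):
Plan C vs Plan D: Plan C preferred on 3+1+1+4 = 9 ballots; Plan C wins 9–4.
Plan C vs Proposal Red: Plan C preferred on 1+4+4 = 9 ballots; Plan C wins 9–4.
Plan C vs Proposal Green: 3+1+1+4+4 = 13 for Plan C, 0 for Proposal Green — Plan C by 13–0.
Plan C vs Plan B: Plan C, 9–4.
Plan D vs Proposal Red: Proposal Red, 8–5.
Plan D vs Proposal Green: 7 to 6, Plan D.
Plan D vs Plan B: Plan D is ranked higher on 3+1+4 = 8 ballots, Plan B on 5. Plan D wins 8–5.
Proposal Red vs Proposal Green: 3+1+4 = 8 for Proposal Red, 5 for Proposal Green — Proposal Red by 8–5.
Proposal Red–Plan B: Plan B 9–4.
Proposal Green–Plan B: Proposal Green 9–4.
Every option wins at least one matchup (Plan C beats Plan D; Plan D beats Proposal Green; Proposal Red beats Plan D; Proposal Green beats Plan B; Plan B beats Proposal Red), so there is no Condorcet loser.

none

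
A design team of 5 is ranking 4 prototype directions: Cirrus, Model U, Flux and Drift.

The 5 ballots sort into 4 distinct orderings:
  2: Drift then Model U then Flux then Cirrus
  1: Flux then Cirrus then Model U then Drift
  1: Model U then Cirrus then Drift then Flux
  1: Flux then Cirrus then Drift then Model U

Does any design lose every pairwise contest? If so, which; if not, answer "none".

none

Pairwise majorities:
Cirrus vs Model U: 1+1 = 2 for Cirrus, 3 for Model U — Model U by 3–2.
Cirrus vs Flux: Cirrus preferred on 1 ballot; Flux wins 4–1.
Cirrus vs Drift: 3 to 2, Cirrus.
Model U vs Flux: Model U is ranked higher on 2+1 = 3 ballots, Flux on 2. Model U wins 3–2.
Model U vs Drift: Model U preferred on 1+1 = 2 ballots; Drift wins 3–2.
Flux–Drift: Drift 3–2.
Each design has at least one pairwise win (Cirrus beats Drift; Model U beats Cirrus; Flux beats Cirrus; Drift beats Model U) — no Condorcet loser.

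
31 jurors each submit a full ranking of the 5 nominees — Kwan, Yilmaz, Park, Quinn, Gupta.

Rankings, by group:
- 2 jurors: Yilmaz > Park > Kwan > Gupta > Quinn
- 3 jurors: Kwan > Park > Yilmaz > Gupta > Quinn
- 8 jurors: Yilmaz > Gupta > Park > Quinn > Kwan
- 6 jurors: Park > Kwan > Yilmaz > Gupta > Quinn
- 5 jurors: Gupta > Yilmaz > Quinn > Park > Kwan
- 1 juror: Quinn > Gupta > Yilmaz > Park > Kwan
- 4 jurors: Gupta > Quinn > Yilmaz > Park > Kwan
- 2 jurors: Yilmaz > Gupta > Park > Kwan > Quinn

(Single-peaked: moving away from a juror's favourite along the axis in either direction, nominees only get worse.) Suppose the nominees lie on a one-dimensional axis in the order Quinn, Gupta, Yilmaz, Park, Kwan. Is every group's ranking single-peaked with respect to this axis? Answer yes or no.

Axis positions: Quinn=1, Gupta=2, Yilmaz=3, Park=4, Kwan=5.
Group 1 (peak Yilmaz at position 3): ranking walks positions 3-4-5-2-1, expanding outward from the peak — single-peaked.
Group 2 (peak Kwan at position 5): ranking walks positions 5-4-3-2-1, expanding outward from the peak — single-peaked.
Group 3 (peak Yilmaz at position 3): ranking walks positions 3-2-4-1-5, expanding outward from the peak — single-peaked.
Group 4 (peak Park at position 4): ranking walks positions 4-5-3-2-1, expanding outward from the peak — single-peaked.
Group 5 (peak Gupta at position 2): ranking walks positions 2-3-1-4-5, expanding outward from the peak — single-peaked.
Group 6 (peak Quinn at position 1): ranking walks positions 1-2-3-4-5, expanding outward from the peak — single-peaked.
Group 7 (peak Gupta at position 2): ranking walks positions 2-1-3-4-5, expanding outward from the peak — single-peaked.
Group 8 (peak Yilmaz at position 3): ranking walks positions 3-2-4-5-1, expanding outward from the peak — single-peaked.
Every ranking is single-peaked on this axis.

yes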